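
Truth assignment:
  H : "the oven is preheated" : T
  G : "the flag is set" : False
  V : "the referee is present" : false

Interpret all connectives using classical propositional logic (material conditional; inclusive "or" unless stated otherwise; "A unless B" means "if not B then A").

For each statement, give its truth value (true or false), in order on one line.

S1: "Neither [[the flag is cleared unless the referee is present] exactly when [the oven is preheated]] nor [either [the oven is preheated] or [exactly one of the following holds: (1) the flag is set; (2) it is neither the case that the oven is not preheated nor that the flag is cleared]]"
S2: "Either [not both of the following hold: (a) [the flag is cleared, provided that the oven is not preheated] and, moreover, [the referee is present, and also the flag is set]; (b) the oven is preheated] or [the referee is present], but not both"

S1 F; S2 T

S1: Parsed as ((¬G ∨ V) ↔ H) ↓ (H ∨ (G ⊕ (¬H ↓ ¬G)))

¬G = ¬F = T
¬G ∨ V = T ∨ F = T
(¬G ∨ V) ↔ H = T ↔ T = T
¬H = ¬T = F
¬G = ¬F = T
¬H ↓ ¬G = F ↓ T = F
G ⊕ (¬H ↓ ¬G) = F ⊕ F = F
H ∨ (G ⊕ (¬H ↓ ¬G)) = T ∨ F = T
((¬G ∨ V) ↔ H) ↓ (H ∨ (G ⊕ (¬H ↓ ¬G))) = T ↓ T = F
Hence S1 is false.

S2: Parsed as (((¬H → ¬G) ∧ (V ∧ G)) ↑ H) ⊕ V

¬H = ¬T = F
¬G = ¬F = T
¬H → ¬G = F → T = T
V ∧ G = F ∧ F = F
(¬H → ¬G) ∧ (V ∧ G) = T ∧ F = F
((¬H → ¬G) ∧ (V ∧ G)) ↑ H = F ↑ T = T
(((¬H → ¬G) ∧ (V ∧ G)) ↑ H) ⊕ V = T ⊕ F = T
Hence S2 is true.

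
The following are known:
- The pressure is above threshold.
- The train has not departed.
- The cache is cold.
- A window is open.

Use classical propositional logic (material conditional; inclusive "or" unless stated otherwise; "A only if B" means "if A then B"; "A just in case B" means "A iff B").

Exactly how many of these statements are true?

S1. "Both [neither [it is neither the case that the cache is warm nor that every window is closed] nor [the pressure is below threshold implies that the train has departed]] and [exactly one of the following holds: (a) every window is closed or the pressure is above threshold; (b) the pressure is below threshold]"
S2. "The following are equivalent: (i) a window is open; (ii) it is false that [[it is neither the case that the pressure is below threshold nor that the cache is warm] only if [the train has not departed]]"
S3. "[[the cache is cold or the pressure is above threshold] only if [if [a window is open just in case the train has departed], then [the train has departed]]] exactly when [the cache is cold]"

1

Let R = "the cache is warm" (False), S = "a window is open" (True), P = "the pressure is above threshold" (True), Q = "the train has departed" (False).

S1: Parsed as ((R nor not S) nor (not P -> Q)) and ((not S or P) xor not P)

not S = not True = False
R nor not S = False nor False = True
not P = not True = False
not P -> Q = False -> False = True
(R nor not S) nor (not P -> Q) = True nor True = False
not S = not True = False
not S or P = False or True = True
not P = not True = False
(not S or P) xor not P = True xor False = True
((R nor not S) nor (not P -> Q)) and ((not S or P) xor not P) = False and True = False
Thus S1 is false.

S2: This is S iff not ((not P nor R) -> not Q).

not P = not True = False
not P nor R = False nor False = True
not Q = not False = True
(not P nor R) -> not Q = True -> True = True
not ((not P nor R) -> not Q) = not True = False
S iff not ((not P nor R) -> not Q) = True iff False = False
So S2 is false.

S3: Formalization: ((not R or P) -> ((S iff Q) -> Q)) iff not R

not R = not False = True
not R or P = True or True = True
S iff Q = True iff False = False
(S iff Q) -> Q = False -> False = True
(not R or P) -> ((S iff Q) -> Q) = True -> True = True
not R = not False = True
((not R or P) -> ((S iff Q) -> Q)) iff not R = True iff True = True
Hence S3 is true.

True statements: 1 (S3).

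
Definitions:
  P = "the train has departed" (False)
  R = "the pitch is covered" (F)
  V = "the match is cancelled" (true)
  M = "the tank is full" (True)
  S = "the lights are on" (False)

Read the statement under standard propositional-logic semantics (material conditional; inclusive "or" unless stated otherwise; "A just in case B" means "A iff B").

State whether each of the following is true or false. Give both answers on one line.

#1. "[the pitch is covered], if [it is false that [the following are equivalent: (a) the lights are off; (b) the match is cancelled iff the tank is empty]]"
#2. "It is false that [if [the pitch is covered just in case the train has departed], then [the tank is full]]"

#1 False / #2 False

#1: This is not (not S iff (V iff not M)) -> R.

not S = not False = True
not M = not True = False
V iff not M = True iff False = False
not S iff (V iff not M) = True iff False = False
not (not S iff (V iff not M)) = not False = True
not (not S iff (V iff not M)) -> R = True -> False = False
So #1 is false.

#2: Formalization: not ((R iff P) -> M)

R iff P = False iff False = True
(R iff P) -> M = True -> True = True
not ((R iff P) -> M) = not True = False
Thus #2 is false.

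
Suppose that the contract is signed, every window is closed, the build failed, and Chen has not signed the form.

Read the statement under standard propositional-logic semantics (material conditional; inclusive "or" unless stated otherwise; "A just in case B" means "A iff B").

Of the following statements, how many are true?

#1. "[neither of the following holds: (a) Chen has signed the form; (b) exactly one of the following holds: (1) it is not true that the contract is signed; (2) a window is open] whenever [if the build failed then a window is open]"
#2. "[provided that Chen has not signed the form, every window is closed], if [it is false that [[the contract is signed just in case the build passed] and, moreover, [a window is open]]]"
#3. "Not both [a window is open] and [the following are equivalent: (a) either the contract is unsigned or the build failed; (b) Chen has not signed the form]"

3

Let U = "the build passed" (F), L = "a window is open" (F), H = "Chen has signed the form" (F), N = "the contract is signed" (T).

#1: In symbols: (¬U → L) → (H ↓ (¬N ⊕ L))

¬U = ¬F = T
¬U → L = T → F = F
¬N = ¬T = F
¬N ⊕ L = F ⊕ F = F
H ↓ (¬N ⊕ L) = F ↓ F = T
(¬U → L) → (H ↓ (¬N ⊕ L)) = F → T = T
So #1 is true.

#2: Formalization: ¬((N ↔ U) ∧ L) → (¬H → ¬L)

N ↔ U = T ↔ F = F
(N ↔ U) ∧ L = F ∧ F = F
¬((N ↔ U) ∧ L) = ¬F = T
¬H = ¬F = T
¬L = ¬F = T
¬H → ¬L = T → T = T
¬((N ↔ U) ∧ L) → (¬H → ¬L) = T → T = T
So #2 is true.

#3: Formalization: L ↑ ((¬N ∨ ¬U) ↔ ¬H)

¬N = ¬T = F
¬U = ¬F = T
¬N ∨ ¬U = F ∨ T = T
¬H = ¬F = T
(¬N ∨ ¬U) ↔ ¬H = T ↔ T = T
L ↑ ((¬N ∨ ¬U) ↔ ¬H) = F ↑ T = T
Thus #3 is true.

True statements: 3 (#1, #2, #3).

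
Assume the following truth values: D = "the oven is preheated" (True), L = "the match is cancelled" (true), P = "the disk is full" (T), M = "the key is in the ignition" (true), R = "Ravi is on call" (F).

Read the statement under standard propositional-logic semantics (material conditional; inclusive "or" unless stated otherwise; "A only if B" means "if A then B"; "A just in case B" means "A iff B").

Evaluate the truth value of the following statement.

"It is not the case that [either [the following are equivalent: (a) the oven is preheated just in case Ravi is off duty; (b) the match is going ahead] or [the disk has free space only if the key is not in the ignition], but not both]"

The statement is false.

Values: D=True, R=False, L=True, P=True, M=True.
Parsed as not (((D iff not R) iff not L) xor (not P -> not M))

not R = not False = True
D iff not R = True iff True = True
not L = not True = False
(D iff not R) iff not L = True iff False = False
not P = not True = False
not M = not True = False
not P -> not M = False -> False = True
((D iff not R) iff not L) xor (not P -> not M) = False xor True = True
not (((D iff not R) iff not L) xor (not P -> not M)) = not True = False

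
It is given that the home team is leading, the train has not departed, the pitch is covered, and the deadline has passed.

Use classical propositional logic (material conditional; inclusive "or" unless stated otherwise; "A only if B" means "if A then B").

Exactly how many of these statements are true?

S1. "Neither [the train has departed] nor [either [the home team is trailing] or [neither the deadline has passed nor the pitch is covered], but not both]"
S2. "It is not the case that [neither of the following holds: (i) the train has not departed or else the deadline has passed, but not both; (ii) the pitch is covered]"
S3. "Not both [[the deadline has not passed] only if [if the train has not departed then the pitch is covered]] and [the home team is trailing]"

3

Let R = "the train has departed" (F), L = "the home team is leading" (T), H = "the deadline has passed" (T), N = "the pitch is covered" (T).

S1: In symbols: R ↓ (¬L ⊕ (H ↓ N))

¬L = ¬T = F
H ↓ N = T ↓ T = F
¬L ⊕ (H ↓ N) = F ⊕ F = F
R ↓ (¬L ⊕ (H ↓ N)) = F ↓ F = T
Thus S1 is true.

S2: In symbols: ¬((¬R ⊕ H) ↓ N)

¬R = ¬F = T
¬R ⊕ H = T ⊕ T = F
(¬R ⊕ H) ↓ N = F ↓ T = F
¬((¬R ⊕ H) ↓ N) = ¬F = T
Hence S2 is true.

S3: Parsed as (¬H → (¬R → N)) ↑ ¬L

¬H = ¬T = F
¬R = ¬F = T
¬R → N = T → T = T
¬H → (¬R → N) = F → T = T
¬L = ¬T = F
(¬H → (¬R → N)) ↑ ¬L = T ↑ F = T
Hence S3 is true.

True statements: 3 (S1, S2, S3).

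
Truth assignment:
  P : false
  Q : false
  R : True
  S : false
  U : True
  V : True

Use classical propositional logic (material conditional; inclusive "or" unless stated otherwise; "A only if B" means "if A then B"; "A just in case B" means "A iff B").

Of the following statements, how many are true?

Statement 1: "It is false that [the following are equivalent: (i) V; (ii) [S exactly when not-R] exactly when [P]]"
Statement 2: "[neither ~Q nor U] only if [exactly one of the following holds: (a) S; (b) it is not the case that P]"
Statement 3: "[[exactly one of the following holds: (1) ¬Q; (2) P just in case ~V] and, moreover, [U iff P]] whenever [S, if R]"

3

Statement 1: In symbols: not (V iff ((S iff not R) iff P))

not R = not True = False
S iff not R = False iff False = True
(S iff not R) iff P = True iff False = False
V iff ((S iff not R) iff P) = True iff False = False
not (V iff ((S iff not R) iff P)) = not False = True
Hence Statement 1 is true.

Statement 2: This is (not Q nor U) -> (S xor not P).

not Q = not False = True
not Q nor U = True nor True = False
not P = not False = True
S xor not P = False xor True = True
(not Q nor U) -> (S xor not P) = False -> True = True
So Statement 2 is true.

Statement 3: In symbols: (R -> S) -> ((not Q xor (P iff not V)) and (U iff P))

R -> S = True -> False = False
not Q = not False = True
not V = not True = False
P iff not V = False iff False = True
not Q xor (P iff not V) = True xor True = False
U iff P = True iff False = False
(not Q xor (P iff not V)) and (U iff P) = False and False = False
(R -> S) -> ((not Q xor (P iff not V)) and (U iff P)) = False -> False = True
Thus Statement 3 is true.

Count: 3.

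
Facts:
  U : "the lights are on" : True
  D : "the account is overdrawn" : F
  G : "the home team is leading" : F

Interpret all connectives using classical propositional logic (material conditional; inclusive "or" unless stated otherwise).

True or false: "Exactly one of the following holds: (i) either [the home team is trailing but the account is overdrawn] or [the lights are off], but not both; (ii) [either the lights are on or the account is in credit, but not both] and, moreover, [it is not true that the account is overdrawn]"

false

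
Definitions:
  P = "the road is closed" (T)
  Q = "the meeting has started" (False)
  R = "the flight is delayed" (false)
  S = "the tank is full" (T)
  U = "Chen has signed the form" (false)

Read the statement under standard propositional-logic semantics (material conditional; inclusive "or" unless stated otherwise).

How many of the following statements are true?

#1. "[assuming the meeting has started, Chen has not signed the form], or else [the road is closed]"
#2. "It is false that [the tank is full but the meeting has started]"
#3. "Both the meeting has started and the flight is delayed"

2

#1: In symbols: (Q → ¬U) ∨ P

¬U = ¬F = T
Q → ¬U = F → T = T
(Q → ¬U) ∨ P = T ∨ T = T
Hence #1 is true.

#2: In symbols: ¬(S ∧ Q)

S ∧ Q = T ∧ F = F
¬(S ∧ Q) = ¬F = T
Thus #2 is true.

#3: Formalization: Q ∧ R

Q ∧ R = F ∧ F = F
Hence #3 is false.

Count: 2.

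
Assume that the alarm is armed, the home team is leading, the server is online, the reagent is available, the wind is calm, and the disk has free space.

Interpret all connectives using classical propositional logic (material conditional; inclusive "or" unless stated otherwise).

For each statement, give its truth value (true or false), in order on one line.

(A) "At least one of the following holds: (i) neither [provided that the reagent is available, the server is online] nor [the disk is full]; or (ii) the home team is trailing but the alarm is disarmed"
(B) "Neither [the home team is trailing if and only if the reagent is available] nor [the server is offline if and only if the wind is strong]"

Let S = "the reagent is available" (T), R = "the server is online" (T), V = "the disk is full" (F), Q = "the home team is leading" (T), P = "the alarm is armed" (T), U = "the wind is strong" (F).

(A): In symbols: ((S → R) ↓ V) ∨ (¬Q ∧ ¬P)

S → R = T → T = T
(S → R) ↓ V = T ↓ F = F
¬Q = ¬T = F
¬P = ¬T = F
¬Q ∧ ¬P = F ∧ F = F
((S → R) ↓ V) ∨ (¬Q ∧ ¬P) = F ∨ F = F
Thus (A) is false.

(B): In symbols: (¬Q ↔ S) ↓ (¬R ↔ U)

¬Q = ¬T = F
¬Q ↔ S = F ↔ T = F
¬R = ¬T = F
¬R ↔ U = F ↔ F = T
(¬Q ↔ S) ↓ (¬R ↔ U) = F ↓ T = F
So (B) is false.

(A) False; (B) False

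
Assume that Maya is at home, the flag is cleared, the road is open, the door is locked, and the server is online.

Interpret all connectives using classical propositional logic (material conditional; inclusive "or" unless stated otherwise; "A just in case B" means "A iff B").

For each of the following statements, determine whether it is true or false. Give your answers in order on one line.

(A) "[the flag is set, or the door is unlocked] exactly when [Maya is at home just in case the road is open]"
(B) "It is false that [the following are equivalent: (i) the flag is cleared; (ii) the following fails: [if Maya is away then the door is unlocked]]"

(A) F / (B) T

Let Q = "the flag is set" (F), S = "the door is locked" (T), P = "Maya is at home" (T), R = "the road is closed" (F).

(A): Parsed as (Q ∨ ¬S) ↔ (P ↔ ¬R)

¬S = ¬T = F
Q ∨ ¬S = F ∨ F = F
¬R = ¬F = T
P ↔ ¬R = T ↔ T = T
(Q ∨ ¬S) ↔ (P ↔ ¬R) = F ↔ T = F
Thus (A) is false.

(B): This is ¬(¬Q ↔ ¬(¬P → ¬S)).

¬Q = ¬F = T
¬P = ¬T = F
¬S = ¬T = F
¬P → ¬S = F → F = T
¬(¬P → ¬S) = ¬T = F
¬Q ↔ ¬(¬P → ¬S) = T ↔ F = F
¬(¬Q ↔ ¬(¬P → ¬S)) = ¬F = T
Hence (B) is true.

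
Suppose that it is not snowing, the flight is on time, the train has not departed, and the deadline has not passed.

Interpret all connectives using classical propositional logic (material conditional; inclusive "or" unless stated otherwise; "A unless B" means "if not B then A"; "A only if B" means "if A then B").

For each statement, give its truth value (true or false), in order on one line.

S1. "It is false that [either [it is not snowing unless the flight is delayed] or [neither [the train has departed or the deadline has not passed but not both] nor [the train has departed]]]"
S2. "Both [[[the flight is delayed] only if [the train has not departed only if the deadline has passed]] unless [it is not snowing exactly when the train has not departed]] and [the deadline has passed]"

S1 False; S2 False

Let U = "it is snowing" (F), P = "the flight is delayed" (F), D = "the train has departed" (F), H = "the deadline has passed" (F).

S1: Parsed as ¬((¬U ∨ P) ∨ ((D ⊕ ¬H) ↓ D))

¬U = ¬F = T
¬U ∨ P = T ∨ F = T
¬H = ¬F = T
D ⊕ ¬H = F ⊕ T = T
(D ⊕ ¬H) ↓ D = T ↓ F = F
(¬U ∨ P) ∨ ((D ⊕ ¬H) ↓ D) = T ∨ F = T
¬((¬U ∨ P) ∨ ((D ⊕ ¬H) ↓ D)) = ¬T = F
Thus S1 is false.

S2: In symbols: ((P → (¬D → H)) ∨ (¬U ↔ ¬D)) ∧ H

¬D = ¬F = T
¬D → H = T → F = F
P → (¬D → H) = F → F = T
¬U = ¬F = T
¬D = ¬F = T
¬U ↔ ¬D = T ↔ T = T
(P → (¬D → H)) ∨ (¬U ↔ ¬D) = T ∨ T = T
((P → (¬D → H)) ∨ (¬U ↔ ¬D)) ∧ H = T ∧ F = F
Hence S2 is false.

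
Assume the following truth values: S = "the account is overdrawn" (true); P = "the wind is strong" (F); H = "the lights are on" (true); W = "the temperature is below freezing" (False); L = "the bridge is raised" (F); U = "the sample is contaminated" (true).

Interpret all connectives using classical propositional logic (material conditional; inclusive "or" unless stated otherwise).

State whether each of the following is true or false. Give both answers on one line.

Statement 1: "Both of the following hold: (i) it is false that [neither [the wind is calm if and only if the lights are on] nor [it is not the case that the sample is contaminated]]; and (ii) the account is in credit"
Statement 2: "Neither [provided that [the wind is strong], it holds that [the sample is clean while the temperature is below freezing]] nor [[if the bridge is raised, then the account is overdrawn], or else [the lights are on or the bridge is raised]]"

Statement 1 false, Statement 2 false

Statement 1: Parsed as not ((not P iff H) nor not U) and not S

not P = not False = True
not P iff H = True iff True = True
not U = not True = False
(not P iff H) nor not U = True nor False = False
not ((not P iff H) nor not U) = not False = True
not S = not True = False
not ((not P iff H) nor not U) and not S = True and False = False
Thus Statement 1 is false.

Statement 2: In symbols: (P -> (not U and W)) nor ((L -> S) or (H or L))

not U = not True = False
not U and W = False and False = False
P -> (not U and W) = False -> False = True
L -> S = False -> True = True
H or L = True or False = True
(L -> S) or (H or L) = True or True = True
(P -> (not U and W)) nor ((L -> S) or (H or L)) = True nor True = False
Thus Statement 2 is false.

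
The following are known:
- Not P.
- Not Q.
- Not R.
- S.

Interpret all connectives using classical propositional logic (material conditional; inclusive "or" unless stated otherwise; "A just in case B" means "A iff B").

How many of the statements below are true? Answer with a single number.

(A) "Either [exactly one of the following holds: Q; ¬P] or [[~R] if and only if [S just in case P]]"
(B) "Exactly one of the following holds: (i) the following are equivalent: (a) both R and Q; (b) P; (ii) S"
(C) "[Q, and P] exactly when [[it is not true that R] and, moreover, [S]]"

1

(A): This is (Q xor not P) or (not R iff (S iff P)).

not P = not False = True
Q xor not P = False xor True = True
not R = not False = True
S iff P = True iff False = False
not R iff (S iff P) = True iff False = False
(Q xor not P) or (not R iff (S iff P)) = True or False = True
So (A) is true.

(B): This is ((R and Q) iff P) xor S.

R and Q = False and False = False
(R and Q) iff P = False iff False = True
((R and Q) iff P) xor S = True xor True = False
So (B) is false.

(C): This is (Q and P) iff (not R and S).

Q and P = False and False = False
not R = not False = True
not R and S = True and True = True
(Q and P) iff (not R and S) = False iff True = False
Hence (C) is false.

1 of the 3 statements is true ((A)).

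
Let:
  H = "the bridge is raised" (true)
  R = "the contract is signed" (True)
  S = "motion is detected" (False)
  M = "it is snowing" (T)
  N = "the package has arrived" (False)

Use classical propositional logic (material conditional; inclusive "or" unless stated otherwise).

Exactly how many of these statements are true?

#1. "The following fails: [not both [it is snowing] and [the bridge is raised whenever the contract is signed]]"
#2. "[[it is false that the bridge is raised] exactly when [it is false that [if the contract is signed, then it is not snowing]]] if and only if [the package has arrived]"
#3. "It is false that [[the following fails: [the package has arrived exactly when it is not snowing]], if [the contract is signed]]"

3

#1: Parsed as ~(M nand (R -> H))

R -> H = T -> T = T
M nand (R -> H) = T nand T = F
~(M nand (R -> H)) = ~F = T
So #1 is true.

#2: In symbols: (~H <-> ~(R -> ~M)) <-> N

~H = ~T = F
~M = ~T = F
R -> ~M = T -> F = F
~(R -> ~M) = ~F = T
~H <-> ~(R -> ~M) = F <-> T = F
(~H <-> ~(R -> ~M)) <-> N = F <-> F = T
Thus #2 is true.

#3: This is ~(R -> ~(N <-> ~M)).

~M = ~T = F
N <-> ~M = F <-> F = T
~(N <-> ~M) = ~T = F
R -> ~(N <-> ~M) = T -> F = F
~(R -> ~(N <-> ~M)) = ~F = T
So #3 is true.

Count: 3.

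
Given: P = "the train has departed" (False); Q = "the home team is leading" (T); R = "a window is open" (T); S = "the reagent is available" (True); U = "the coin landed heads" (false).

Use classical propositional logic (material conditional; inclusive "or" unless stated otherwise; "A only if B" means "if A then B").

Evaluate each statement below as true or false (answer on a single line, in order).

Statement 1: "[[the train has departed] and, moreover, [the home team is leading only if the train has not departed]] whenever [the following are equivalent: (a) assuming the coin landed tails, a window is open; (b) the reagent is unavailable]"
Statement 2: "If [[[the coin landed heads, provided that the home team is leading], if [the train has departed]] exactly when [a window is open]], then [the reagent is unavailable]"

Statement 1: This is ((not U -> R) iff not S) -> (P and (Q -> not P)).

not U = not False = True
not U -> R = True -> True = True
not S = not True = False
(not U -> R) iff not S = True iff False = False
not P = not False = True
Q -> not P = True -> True = True
P and (Q -> not P) = False and True = False
((not U -> R) iff not S) -> (P and (Q -> not P)) = False -> False = True
Hence Statement 1 is true.

Statement 2: In symbols: ((P -> (Q -> U)) iff R) -> not S

Q -> U = True -> False = False
P -> (Q -> U) = False -> False = True
(P -> (Q -> U)) iff R = True iff True = True
not S = not True = False
((P -> (Q -> U)) iff R) -> not S = True -> False = False
So Statement 2 is false.

Statement 1 T; Statement 2 F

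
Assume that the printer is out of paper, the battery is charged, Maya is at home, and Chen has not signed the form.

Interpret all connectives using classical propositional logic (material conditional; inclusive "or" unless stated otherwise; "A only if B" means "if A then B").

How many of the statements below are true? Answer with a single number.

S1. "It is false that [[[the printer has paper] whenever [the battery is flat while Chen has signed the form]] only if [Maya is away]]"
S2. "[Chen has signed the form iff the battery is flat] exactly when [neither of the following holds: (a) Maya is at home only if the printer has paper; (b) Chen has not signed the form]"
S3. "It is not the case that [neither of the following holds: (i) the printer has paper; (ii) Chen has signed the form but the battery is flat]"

1

Let Q = "the battery is charged" (True), S = "Chen has signed the form" (False), P = "the printer has paper" (False), R = "Maya is at home" (True).

S1: Formalization: not (((not Q and S) -> P) -> not R)

not Q = not True = False
not Q and S = False and False = False
(not Q and S) -> P = False -> False = True
not R = not True = False
((not Q and S) -> P) -> not R = True -> False = False
not (((not Q and S) -> P) -> not R) = not False = True
So S1 is true.

S2: This is (S iff not Q) iff ((R -> P) nor not S).

not Q = not True = False
S iff not Q = False iff False = True
R -> P = True -> False = False
not S = not False = True
(R -> P) nor not S = False nor True = False
(S iff not Q) iff ((R -> P) nor not S) = True iff False = False
Hence S2 is false.

S3: In symbols: not (P nor (S and not Q))

not Q = not True = False
S and not Q = False and False = False
P nor (S and not Q) = False nor False = True
not (P nor (S and not Q)) = not True = False
So S3 is false.

True statements: 1.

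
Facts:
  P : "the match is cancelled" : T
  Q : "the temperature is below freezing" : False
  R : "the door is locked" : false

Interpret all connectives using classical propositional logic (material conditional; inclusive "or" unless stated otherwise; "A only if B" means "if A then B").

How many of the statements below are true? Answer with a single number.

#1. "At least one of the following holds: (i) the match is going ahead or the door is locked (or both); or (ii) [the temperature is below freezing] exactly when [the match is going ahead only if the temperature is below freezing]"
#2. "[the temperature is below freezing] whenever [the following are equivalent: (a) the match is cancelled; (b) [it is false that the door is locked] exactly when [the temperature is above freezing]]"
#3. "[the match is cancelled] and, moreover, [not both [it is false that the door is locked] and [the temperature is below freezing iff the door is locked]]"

0

#1: Formalization: (not P or R) or (Q iff (not P -> Q))

not P = not True = False
not P or R = False or False = False
not P = not True = False
not P -> Q = False -> False = True
Q iff (not P -> Q) = False iff True = False
(not P or R) or (Q iff (not P -> Q)) = False or False = False
Thus #1 is false.

#2: Formalization: (P iff (not R iff not Q)) -> Q

not R = not False = True
not Q = not False = True
not R iff not Q = True iff True = True
P iff (not R iff not Q) = True iff True = True
(P iff (not R iff not Q)) -> Q = True -> False = False
Thus #2 is false.

#3: This is P and (not R nand (Q iff R)).

not R = not False = True
Q iff R = False iff False = True
not R nand (Q iff R) = True nand True = False
P and (not R nand (Q iff R)) = True and False = False
Hence #3 is false.

True statements: 0 (none).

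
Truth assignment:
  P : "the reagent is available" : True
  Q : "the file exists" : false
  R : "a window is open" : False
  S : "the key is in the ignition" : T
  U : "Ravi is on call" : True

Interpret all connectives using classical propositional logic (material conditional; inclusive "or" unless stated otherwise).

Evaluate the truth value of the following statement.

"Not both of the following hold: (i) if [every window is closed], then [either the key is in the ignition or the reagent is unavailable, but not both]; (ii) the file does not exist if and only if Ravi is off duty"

Values: R=False, S=True, P=True, Q=False, U=True.
Parsed as (not R -> (S xor not P)) nand (not Q iff not U)

not R = not False = True
not P = not True = False
S xor not P = True xor False = True
not R -> (S xor not P) = True -> True = True
not Q = not False = True
not U = not True = False
not Q iff not U = True iff False = False
(not R -> (S xor not P)) nand (not Q iff not U) = True nand False = True

True.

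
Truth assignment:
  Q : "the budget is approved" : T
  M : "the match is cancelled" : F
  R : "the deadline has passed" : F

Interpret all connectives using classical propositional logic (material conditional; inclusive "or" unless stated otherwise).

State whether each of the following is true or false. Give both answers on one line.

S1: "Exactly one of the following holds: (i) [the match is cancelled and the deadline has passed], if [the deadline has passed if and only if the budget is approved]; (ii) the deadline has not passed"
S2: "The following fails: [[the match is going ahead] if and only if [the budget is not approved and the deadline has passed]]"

S1 false; S2 true

S1: In symbols: ((R <-> Q) -> (M & R)) xor ~R

R <-> Q = F <-> T = F
M & R = F & F = F
(R <-> Q) -> (M & R) = F -> F = T
~R = ~F = T
((R <-> Q) -> (M & R)) xor ~R = T xor T = F
Hence S1 is false.

S2: This is ~(~M <-> (~Q & R)).

~M = ~F = T
~Q = ~T = F
~Q & R = F & F = F
~M <-> (~Q & R) = T <-> F = F
~(~M <-> (~Q & R)) = ~F = T
Thus S2 is true.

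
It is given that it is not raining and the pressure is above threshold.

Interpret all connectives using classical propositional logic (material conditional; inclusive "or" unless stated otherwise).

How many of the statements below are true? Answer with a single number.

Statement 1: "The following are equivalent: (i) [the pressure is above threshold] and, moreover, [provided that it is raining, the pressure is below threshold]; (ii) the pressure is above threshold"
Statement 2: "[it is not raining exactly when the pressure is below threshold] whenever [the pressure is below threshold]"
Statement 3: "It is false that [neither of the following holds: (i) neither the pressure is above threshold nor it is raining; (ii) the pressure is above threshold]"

3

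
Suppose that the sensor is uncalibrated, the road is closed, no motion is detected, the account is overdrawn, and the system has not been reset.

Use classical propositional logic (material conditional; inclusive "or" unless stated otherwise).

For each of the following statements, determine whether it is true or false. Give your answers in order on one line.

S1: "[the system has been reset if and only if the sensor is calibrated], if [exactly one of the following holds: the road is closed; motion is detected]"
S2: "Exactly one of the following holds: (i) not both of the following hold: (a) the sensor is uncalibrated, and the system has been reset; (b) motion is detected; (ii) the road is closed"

Let P = "the road is closed" (T), D = "motion is detected" (F), M = "the system has been reset" (F), K = "the sensor is calibrated" (F).

S1: Formalization: (P ⊕ D) → (M ↔ K)

P ⊕ D = T ⊕ F = T
M ↔ K = F ↔ F = T
(P ⊕ D) → (M ↔ K) = T → T = T
Thus S1 is true.

S2: This is ((¬K ∧ M) ↑ D) ⊕ P.

¬K = ¬F = T
¬K ∧ M = T ∧ F = F
(¬K ∧ M) ↑ D = F ↑ F = T
((¬K ∧ M) ↑ D) ⊕ P = T ⊕ T = F
Thus S2 is false.

S1 T; S2 F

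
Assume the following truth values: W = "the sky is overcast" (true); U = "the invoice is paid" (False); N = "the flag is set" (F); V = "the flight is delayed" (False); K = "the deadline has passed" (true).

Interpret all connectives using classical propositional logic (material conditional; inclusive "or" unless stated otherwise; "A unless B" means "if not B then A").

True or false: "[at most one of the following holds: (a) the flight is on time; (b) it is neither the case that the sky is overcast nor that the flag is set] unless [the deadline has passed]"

True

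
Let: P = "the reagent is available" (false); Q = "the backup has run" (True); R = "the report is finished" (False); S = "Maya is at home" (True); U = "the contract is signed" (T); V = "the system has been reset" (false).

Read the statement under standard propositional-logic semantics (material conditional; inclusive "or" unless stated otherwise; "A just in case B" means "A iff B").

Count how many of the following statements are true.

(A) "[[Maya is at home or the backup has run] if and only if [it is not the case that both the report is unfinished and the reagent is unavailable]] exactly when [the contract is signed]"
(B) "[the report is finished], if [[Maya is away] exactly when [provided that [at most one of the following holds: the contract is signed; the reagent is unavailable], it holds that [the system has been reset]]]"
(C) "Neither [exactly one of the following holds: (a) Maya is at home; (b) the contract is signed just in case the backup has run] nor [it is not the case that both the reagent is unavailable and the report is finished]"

1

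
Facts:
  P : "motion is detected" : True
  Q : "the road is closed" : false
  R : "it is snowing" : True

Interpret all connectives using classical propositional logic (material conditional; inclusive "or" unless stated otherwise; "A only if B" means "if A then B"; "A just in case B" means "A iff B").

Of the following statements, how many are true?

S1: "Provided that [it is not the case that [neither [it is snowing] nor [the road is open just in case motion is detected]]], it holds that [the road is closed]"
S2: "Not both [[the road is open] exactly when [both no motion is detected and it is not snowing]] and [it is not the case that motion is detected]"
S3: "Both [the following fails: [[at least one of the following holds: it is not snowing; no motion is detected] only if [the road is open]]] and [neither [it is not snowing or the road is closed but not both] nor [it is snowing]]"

S1: Formalization: not (R nor (not Q iff P)) -> Q

not Q = not False = True
not Q iff P = True iff True = True
R nor (not Q iff P) = True nor True = False
not (R nor (not Q iff P)) = not False = True
not (R nor (not Q iff P)) -> Q = True -> False = False
Thus S1 is false.

S2: In symbols: (not Q iff (not P and not R)) nand not P

not Q = not False = True
not P = not True = False
not R = not True = False
not P and not R = False and False = False
not Q iff (not P and not R) = True iff False = False
not P = not True = False
(not Q iff (not P and not R)) nand not P = False nand False = True
Hence S2 is true.

S3: This is not ((not R or not P) -> not Q) and ((not R xor Q) nor R).

not R = not True = False
not P = not True = False
not R or not P = False or False = False
not Q = not False = True
(not R or not P) -> not Q = False -> True = True
not ((not R or not P) -> not Q) = not True = False
not R = not True = False
not R xor Q = False xor False = False
(not R xor Q) nor R = False nor True = False
not ((not R or not P) -> not Q) and ((not R xor Q) nor R) = False and False = False
Thus S3 is false.

1 of the 3 statements is true (S2).

1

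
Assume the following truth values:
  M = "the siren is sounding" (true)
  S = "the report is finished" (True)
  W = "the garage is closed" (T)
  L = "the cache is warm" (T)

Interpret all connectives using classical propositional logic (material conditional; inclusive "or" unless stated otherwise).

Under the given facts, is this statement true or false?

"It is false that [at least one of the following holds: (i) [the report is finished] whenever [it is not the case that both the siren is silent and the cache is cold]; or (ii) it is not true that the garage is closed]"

This is not (((not M nand not L) -> S) or not W).

not M = not True = False
not L = not True = False
not M nand not L = False nand False = True
(not M nand not L) -> S = True -> True = True
not W = not True = False
((not M nand not L) -> S) or not W = True or False = True
not (((not M nand not L) -> S) or not W) = not True = False

false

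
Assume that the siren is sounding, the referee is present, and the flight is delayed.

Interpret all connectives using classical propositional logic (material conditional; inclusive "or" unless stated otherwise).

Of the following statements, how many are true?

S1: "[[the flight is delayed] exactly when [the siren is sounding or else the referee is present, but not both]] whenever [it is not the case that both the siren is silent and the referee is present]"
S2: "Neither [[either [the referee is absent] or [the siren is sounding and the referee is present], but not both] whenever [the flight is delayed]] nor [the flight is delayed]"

Let P = "the siren is sounding" (T), Q = "the referee is present" (T), R = "the flight is delayed" (T).

S1: In symbols: (~P nand Q) -> (R <-> (P xor Q))

~P = ~T = F
~P nand Q = F nand T = T
P xor Q = T xor T = F
R <-> (P xor Q) = T <-> F = F
(~P nand Q) -> (R <-> (P xor Q)) = T -> F = F
Hence S1 is false.

S2: Formalization: (R -> (~Q xor (P & Q))) nor R

~Q = ~T = F
P & Q = T & T = T
~Q xor (P & Q) = F xor T = T
R -> (~Q xor (P & Q)) = T -> T = T
(R -> (~Q xor (P & Q))) nor R = T nor T = F
Thus S2 is false.

True statements: 0 (none).

0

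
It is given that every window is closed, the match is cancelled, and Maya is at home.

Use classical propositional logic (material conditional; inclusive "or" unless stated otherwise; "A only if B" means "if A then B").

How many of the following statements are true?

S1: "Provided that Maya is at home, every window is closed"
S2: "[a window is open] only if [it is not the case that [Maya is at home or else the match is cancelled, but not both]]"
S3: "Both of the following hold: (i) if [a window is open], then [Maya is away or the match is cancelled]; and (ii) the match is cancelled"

3

Let H = "Maya is at home" (T), K = "a window is open" (F), W = "the match is cancelled" (T).

S1: This is H → ¬K.

¬K = ¬F = T
H → ¬K = T → T = T
So S1 is true.

S2: Parsed as K → ¬(H ⊕ W)

H ⊕ W = T ⊕ T = F
¬(H ⊕ W) = ¬F = T
K → ¬(H ⊕ W) = F → T = T
Thus S2 is true.

S3: In symbols: (K → (¬H ∨ W)) ∧ W

¬H = ¬T = F
¬H ∨ W = F ∨ T = T
K → (¬H ∨ W) = F → T = T
(K → (¬H ∨ W)) ∧ W = T ∧ T = T
Thus S3 is true.

3 of the 3 statements are true (S1, S2, S3).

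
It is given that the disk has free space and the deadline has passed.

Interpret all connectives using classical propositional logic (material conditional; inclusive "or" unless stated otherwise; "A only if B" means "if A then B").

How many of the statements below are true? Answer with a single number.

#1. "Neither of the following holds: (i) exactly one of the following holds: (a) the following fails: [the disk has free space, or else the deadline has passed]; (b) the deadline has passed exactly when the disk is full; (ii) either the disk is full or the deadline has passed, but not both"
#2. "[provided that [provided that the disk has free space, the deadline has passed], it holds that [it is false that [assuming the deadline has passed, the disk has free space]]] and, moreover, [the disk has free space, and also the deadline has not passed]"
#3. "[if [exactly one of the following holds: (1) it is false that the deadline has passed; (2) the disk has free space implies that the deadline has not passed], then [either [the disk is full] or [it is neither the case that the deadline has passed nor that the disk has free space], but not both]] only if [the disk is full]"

Let S = "the disk is full" (False), P = "the deadline has passed" (True).

#1: In symbols: (not (not S or P) xor (P iff S)) nor (S xor P)

not S = not False = True
not S or P = True or True = True
not (not S or P) = not True = False
P iff S = True iff False = False
not (not S or P) xor (P iff S) = False xor False = False
S xor P = False xor True = True
(not (not S or P) xor (P iff S)) nor (S xor P) = False nor True = False
Hence #1 is false.

#2: In symbols: ((not S -> P) -> not (P -> not S)) and (not S and not P)

not S = not False = True
not S -> P = True -> True = True
not S = not False = True
P -> not S = True -> True = True
not (P -> not S) = not True = False
(not S -> P) -> not (P -> not S) = True -> False = False
not S = not False = True
not P = not True = False
not S and not P = True and False = False
((not S -> P) -> not (P -> not S)) and (not S and not P) = False and False = False
Thus #2 is false.

#3: This is ((not P xor (not S -> not P)) -> (S xor (P nor not S))) -> S.

not P = not True = False
not S = not False = True
not P = not True = False
not S -> not P = True -> False = False
not P xor (not S -> not P) = False xor False = False
not S = not False = True
P nor not S = True nor True = False
S xor (P nor not S) = False xor False = False
(not P xor (not S -> not P)) -> (S xor (P nor not S)) = False -> False = True
((not P xor (not S -> not P)) -> (S xor (P nor not S))) -> S = True -> False = False
So #3 is false.

Count: 0.

0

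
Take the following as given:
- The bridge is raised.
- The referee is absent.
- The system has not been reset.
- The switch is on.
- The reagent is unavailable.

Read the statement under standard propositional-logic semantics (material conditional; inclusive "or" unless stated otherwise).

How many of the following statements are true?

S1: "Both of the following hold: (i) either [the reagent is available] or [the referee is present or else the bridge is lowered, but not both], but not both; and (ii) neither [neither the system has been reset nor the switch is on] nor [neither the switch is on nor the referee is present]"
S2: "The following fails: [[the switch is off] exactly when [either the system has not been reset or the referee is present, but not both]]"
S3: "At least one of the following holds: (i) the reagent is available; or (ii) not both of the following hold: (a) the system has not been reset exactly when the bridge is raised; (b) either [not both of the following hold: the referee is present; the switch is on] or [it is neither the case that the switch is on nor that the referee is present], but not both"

1

Let U = "the reagent is available" (False), Q = "the referee is present" (False), P = "the bridge is raised" (True), R = "the system has been reset" (False), S = "the switch is on" (True).

S1: In symbols: (U xor (Q xor not P)) and ((R nor S) nor (S nor Q))

not P = not True = False
Q xor not P = False xor False = False
U xor (Q xor not P) = False xor False = False
R nor S = False nor True = False
S nor Q = True nor False = False
(R nor S) nor (S nor Q) = False nor False = True
(U xor (Q xor not P)) and ((R nor S) nor (S nor Q)) = False and True = False
Thus S1 is false.

S2: In symbols: not (not S iff (not R xor Q))

not S = not True = False
not R = not False = True
not R xor Q = True xor False = True
not S iff (not R xor Q) = False iff True = False
not (not S iff (not R xor Q)) = not False = True
Hence S2 is true.

S3: Formalization: U or ((not R iff P) nand ((Q nand S) xor (S nor Q)))

not R = not False = True
not R iff P = True iff True = True
Q nand S = False nand True = True
S nor Q = True nor False = False
(Q nand S) xor (S nor Q) = True xor False = True
(not R iff P) nand ((Q nand S) xor (S nor Q)) = True nand True = False
U or ((not R iff P) nand ((Q nand S) xor (S nor Q))) = False or False = False
Thus S3 is false.

Count: 1.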